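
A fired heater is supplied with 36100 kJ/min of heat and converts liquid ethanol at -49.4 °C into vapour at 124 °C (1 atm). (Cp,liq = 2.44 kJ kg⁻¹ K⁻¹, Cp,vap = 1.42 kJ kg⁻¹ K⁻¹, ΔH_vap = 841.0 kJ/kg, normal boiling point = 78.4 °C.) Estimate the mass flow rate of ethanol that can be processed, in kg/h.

Δh = 2.44×(78.4−-49.4) + 841.0 + 1.42×(124−78.4) = 1217.6 kJ/kg
Q = 36100 kJ/min = 601.67 kJ/s = 2.166e+06 kJ/h
ṁ = Q/Δh = 2.166e+06 / 1217.6 = 1778.9 kg/h

ṁ = 1780 kg/h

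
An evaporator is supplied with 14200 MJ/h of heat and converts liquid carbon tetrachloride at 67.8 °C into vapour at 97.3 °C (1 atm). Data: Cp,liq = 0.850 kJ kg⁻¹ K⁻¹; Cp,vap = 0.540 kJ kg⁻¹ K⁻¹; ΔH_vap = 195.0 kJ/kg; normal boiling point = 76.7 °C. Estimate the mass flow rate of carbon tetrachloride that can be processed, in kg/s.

ṁ = 18.5 kg/s

Δh = 0.850×(76.7−67.8) + 195.0 + 0.540×(97.3−76.7) = 213.69 kJ/kg
Q = 14200 MJ/h = 3944.4 kJ/s = 3944.4 kJ/s
ṁ = Q/Δh = 3944.4 / 213.69 = 18.459 kg/s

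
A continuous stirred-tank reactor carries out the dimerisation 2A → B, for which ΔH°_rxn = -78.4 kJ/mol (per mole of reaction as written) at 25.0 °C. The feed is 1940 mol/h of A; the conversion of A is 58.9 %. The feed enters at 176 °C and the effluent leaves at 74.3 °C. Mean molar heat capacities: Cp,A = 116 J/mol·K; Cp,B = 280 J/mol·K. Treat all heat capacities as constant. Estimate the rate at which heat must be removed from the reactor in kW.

Q_out = 18.4 kW

Extent of reaction ξ = 0.589 × 1940 / 2 = 571.33 mol/h
Reaction term: ξ·ΔH°_rxn = 571.33 × -78.4 = -44792 kJ/h
Sensible, feed 176→25 °C: -33981 kJ/h
Outlet flows (mol/h): A 797.34, B 571.33
Sensible, products 25→74.3 °C: 12446 kJ/h
Q = ΔH = -66327 kJ/h = -18.424 kW
Heat removed = 18.424 kW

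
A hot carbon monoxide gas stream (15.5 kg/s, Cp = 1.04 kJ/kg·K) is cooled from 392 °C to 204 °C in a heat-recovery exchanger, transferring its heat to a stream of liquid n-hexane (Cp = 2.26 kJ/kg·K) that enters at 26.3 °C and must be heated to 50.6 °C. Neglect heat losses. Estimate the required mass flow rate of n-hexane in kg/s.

Heat released by hot stream: Q = 15.5 × 1.04 × (392 − 204) = 3030.6 kJ/s
Energy balance on cold side (adiabatic exchanger): Q = ṁ_c·Cp_c·(T_c,out − T_c,in)
ṁ_c = 3030.6 / [2.26 × (50.6 − 26.3)] = 55.183 kg/s

ṁ_c = 55.2 kg/s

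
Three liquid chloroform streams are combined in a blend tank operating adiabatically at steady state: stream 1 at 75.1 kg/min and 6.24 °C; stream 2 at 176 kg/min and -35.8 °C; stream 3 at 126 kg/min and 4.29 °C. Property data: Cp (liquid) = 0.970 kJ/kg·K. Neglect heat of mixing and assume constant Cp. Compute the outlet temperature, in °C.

Energy balance with Q = 0: Σ ṁᵢCp,ᵢ(T_out − Tᵢ) = 0
Σ ṁᵢCp,ᵢTᵢ = 75.1×0.970×6.24 + 176×0.970×-35.8 + 126×0.970×4.29 = -5132.9
Σ ṁᵢCp,ᵢ = 75.1×0.970 + 176×0.970 + 126×0.970 = 365.79
T_out = -5132.9 / 365.79 = -14.032 °C

T_out = -14.0 °C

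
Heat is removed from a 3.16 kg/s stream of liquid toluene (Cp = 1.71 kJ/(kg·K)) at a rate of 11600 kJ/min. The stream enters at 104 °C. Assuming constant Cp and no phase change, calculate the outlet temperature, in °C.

T_out = 68.2 °C

Q = 11600 kJ/min = 193.33 kJ/s
ΔT = Q/(ṁ·Cp) = 193.33/(3.16×1.71) = 35.779 K
T_out = 104 − 35.779 = 68.221 °C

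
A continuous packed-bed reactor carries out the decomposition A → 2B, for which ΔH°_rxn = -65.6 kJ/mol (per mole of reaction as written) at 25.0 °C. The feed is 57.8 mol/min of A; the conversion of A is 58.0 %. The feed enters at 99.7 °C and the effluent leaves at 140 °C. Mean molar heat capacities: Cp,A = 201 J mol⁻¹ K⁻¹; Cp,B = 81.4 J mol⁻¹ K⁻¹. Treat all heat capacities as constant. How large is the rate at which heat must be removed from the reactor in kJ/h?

Q_out = 113000 kJ/h

Extent of reaction ξ = 0.580 × 57.8 = 33.524 mol/min
Reaction term: ξ·ΔH°_rxn = 33.524 × -65.6 = -2199.2 kJ/min
Sensible, feed 99.7→25 °C: -867.85 kJ/min
Outlet flows (mol/min): A 24.276, B 67.048
Sensible, products 25→140 °C: 1188.8 kJ/min
Q = ΔH = -1878.2 kJ/min = -31.304 kW
Heat removed = 112690 kJ/h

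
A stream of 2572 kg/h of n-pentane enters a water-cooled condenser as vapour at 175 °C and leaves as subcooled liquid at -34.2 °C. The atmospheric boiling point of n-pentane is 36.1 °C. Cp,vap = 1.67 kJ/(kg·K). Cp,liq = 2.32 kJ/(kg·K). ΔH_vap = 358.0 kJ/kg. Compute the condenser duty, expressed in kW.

Q_c = 538 kW

vapour 175→36.1 °C: -231.96 kJ/kg
condensation at 36.1 °C: -358 kJ/kg
liquid 36.1→-34.2 °C: -163.1 kJ/kg
Δh = -231.96 + -358 + -163.1 = -753.06 kJ/kg
Q = ṁ·Δh = 2572 kg/h × -753.06 kJ/kg = -1.9369e+06 kJ/h
|Q| = 538.02 kW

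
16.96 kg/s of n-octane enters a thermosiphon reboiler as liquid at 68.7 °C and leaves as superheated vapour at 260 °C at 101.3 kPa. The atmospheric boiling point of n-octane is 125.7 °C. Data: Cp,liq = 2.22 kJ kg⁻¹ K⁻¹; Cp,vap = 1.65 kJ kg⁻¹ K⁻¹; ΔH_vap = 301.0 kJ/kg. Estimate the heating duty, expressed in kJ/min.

liquid 68.7→125.7 °C: 126.54 kJ/kg
vaporisation at 125.7 °C: 301 kJ/kg
vapour 125.7→260 °C: 221.59 kJ/kg
Δh = 126.54 + 301 + 221.59 = 649.13 kJ/kg
Q = ṁ·Δh = 16.96 kg/s × 649.13 kJ/kg = 11009 kJ/s
|Q| = 11009 kW = 660560 kJ/min

Q = 661000 kJ/min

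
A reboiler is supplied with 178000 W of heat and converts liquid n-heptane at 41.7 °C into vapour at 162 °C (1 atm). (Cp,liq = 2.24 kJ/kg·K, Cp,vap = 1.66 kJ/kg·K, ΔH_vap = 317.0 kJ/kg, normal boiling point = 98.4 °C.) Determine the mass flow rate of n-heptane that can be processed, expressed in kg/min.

Δh = 2.24×(98.4−41.7) + 317.0 + 1.66×(162−98.4) = 549.58 kJ/kg
Q = 178000 W = 178 kJ/s = 10680 kJ/min
ṁ = Q/Δh = 10680 / 549.58 = 19.433 kg/min

ṁ = 19.4 kg/min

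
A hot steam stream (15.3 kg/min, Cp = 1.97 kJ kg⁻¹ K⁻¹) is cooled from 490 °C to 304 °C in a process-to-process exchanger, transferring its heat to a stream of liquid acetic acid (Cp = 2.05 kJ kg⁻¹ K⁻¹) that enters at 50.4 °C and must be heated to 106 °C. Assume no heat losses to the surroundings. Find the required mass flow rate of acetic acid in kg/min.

Heat released by hot stream: Q = 15.3 × 1.97 × (490 − 304) = 5606.2 kJ/min
Energy balance on cold side (adiabatic exchanger): Q = ṁ_c·Cp_c·(T_c,out − T_c,in)
ṁ_c = 5606.2 / [2.05 × (106 − 50.4)] = 49.186 kg/min

ṁ_c = 49.2 kg/min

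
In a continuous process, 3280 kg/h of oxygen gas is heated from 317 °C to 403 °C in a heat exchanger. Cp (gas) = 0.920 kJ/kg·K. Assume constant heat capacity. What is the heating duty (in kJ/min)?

Q = 4330 kJ/min

Q = ṁ·Cp·ΔT = 3280 × 0.920 × (403 − 317) = 259510 kJ/h
Converting: 259510 / 3600 s = 72.087 kW
Heating duty = 4325.2 kJ/min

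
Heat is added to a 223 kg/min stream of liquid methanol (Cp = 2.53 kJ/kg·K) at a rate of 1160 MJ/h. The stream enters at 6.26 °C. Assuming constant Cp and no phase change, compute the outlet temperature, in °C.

Q = 1160 MJ/h = 19333 kJ/min
ΔT = Q/(ṁ·Cp) = 19333/(223×2.53) = 34.267 K
T_out = 6.26 + 34.267 = 40.527 °C

T_out = 40.5 °C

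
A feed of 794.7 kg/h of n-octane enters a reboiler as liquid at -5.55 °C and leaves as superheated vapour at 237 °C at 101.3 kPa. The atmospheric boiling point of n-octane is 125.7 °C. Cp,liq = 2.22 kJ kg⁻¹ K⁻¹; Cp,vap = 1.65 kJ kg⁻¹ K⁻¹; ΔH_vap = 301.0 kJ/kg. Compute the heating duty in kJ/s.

liquid -5.55→125.7 °C: 291.38 kJ/kg
vaporisation at 125.7 °C: 301 kJ/kg
vapour 125.7→237 °C: 183.64 kJ/kg
Δh = 291.38 + 301 + 183.64 = 776.02 kJ/kg
Q = ṁ·Δh = 794.7 kg/h × 776.02 kJ/kg = 616700 kJ/h
|Q| = 171.31 kW

Q = 171 kJ/s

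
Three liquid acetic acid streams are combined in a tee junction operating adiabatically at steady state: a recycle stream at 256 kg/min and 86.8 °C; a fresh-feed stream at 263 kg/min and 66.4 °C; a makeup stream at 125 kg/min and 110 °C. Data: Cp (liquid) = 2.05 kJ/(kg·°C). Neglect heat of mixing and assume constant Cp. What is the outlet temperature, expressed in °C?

T_out = 83.0 °C

No heat crosses the boundary, so H_out = H_in.
Σ ṁᵢCp,ᵢTᵢ = 256×2.05×86.8 + 263×2.05×66.4 + 125×2.05×110 = 109540
Σ ṁᵢCp,ᵢ = 256×2.05 + 263×2.05 + 125×2.05 = 1320.2
T_out = 109540 / 1320.2 = 82.972 °C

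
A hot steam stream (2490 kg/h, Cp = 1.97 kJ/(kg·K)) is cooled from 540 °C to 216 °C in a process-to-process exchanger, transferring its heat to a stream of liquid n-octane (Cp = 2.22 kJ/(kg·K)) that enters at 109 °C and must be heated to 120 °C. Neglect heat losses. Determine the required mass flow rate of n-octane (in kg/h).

Heat released by hot stream: Q = 2490 × 1.97 × (540 − 216) = 1.5893e+06 kJ/h
Energy balance on cold side (adiabatic exchanger): Q = ṁ_c·Cp_c·(T_c,out − T_c,in)
ṁ_c = 1.5893e+06 / [2.22 × (120 − 109)] = 65083 kg/h

ṁ_c = 65100 kg/h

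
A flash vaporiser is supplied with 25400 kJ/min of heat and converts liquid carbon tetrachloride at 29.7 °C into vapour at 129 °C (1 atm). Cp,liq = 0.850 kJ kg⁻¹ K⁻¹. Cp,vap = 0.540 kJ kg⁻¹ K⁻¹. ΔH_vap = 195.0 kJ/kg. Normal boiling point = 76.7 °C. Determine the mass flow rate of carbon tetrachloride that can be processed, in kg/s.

Δh = 0.850×(76.7−29.7) + 195.0 + 0.540×(129−76.7) = 263.19 kJ/kg
Q = 25400 kJ/min = 423.33 kJ/s = 423.33 kJ/s
ṁ = Q/Δh = 423.33 / 263.19 = 1.6085 kg/s

ṁ = 1.61 kg/s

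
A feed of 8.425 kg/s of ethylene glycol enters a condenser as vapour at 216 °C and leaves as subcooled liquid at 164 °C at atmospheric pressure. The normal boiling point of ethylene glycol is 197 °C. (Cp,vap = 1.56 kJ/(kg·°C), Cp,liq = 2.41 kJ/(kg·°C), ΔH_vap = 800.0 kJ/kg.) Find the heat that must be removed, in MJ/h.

Q_c = 27600 MJ/h

vapour 216→197 °C: -29.64 kJ/kg
condensation at 197 °C: -800 kJ/kg
liquid 197→164 °C: -79.53 kJ/kg
Δh = -29.64 + -800 + -79.53 = -909.17 kJ/kg
Q = ṁ·Δh = 8.425 kg/s × -909.17 kJ/kg = -7659.8 kJ/s
|Q| = 7659.8 kW = 27575 MJ/h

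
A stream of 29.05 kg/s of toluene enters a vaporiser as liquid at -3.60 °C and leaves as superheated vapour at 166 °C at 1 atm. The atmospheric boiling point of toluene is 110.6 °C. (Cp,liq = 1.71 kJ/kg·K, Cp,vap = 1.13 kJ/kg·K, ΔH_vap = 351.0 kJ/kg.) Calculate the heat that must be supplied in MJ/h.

Q = 63700 MJ/h

liquid -3.60→110.6 °C: 195.28 kJ/kg
vaporisation at 110.6 °C: 351 kJ/kg
vapour 110.6→166 °C: 62.602 kJ/kg
Δh = 195.28 + 351 + 62.602 = 608.88 kJ/kg
Q = ṁ·Δh = 29.05 kg/s × 608.88 kJ/kg = 17688 kJ/s
|Q| = 17688 kW = 63677 MJ/h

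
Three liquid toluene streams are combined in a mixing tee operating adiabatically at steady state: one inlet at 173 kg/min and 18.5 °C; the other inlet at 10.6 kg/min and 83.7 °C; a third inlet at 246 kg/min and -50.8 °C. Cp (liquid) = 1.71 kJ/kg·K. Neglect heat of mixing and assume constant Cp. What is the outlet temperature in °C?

Adiabatic, steady state ⇒ Σ ṁᵢCp,ᵢ(T_out − Tᵢ) = 0
T_out = Σ ṁᵢCp,ᵢTᵢ / Σ ṁᵢCp,ᵢ
      = -14380 / 734.62 = -19.574 °C

T_out = -19.6 °C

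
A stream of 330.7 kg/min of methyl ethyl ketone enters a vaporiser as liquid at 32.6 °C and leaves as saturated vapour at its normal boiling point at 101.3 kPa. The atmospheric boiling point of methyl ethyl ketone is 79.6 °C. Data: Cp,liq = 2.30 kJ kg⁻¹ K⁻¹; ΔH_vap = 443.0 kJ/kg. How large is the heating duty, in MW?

liquid 32.6→79.6 °C: 108.1 kJ/kg
vaporisation at 79.6 °C: 443 kJ/kg
Δh = 108.1 + 443 = 551.1 kJ/kg
Q = ṁ·Δh = 330.7 kg/min × 551.1 kJ/kg = 182250 kJ/min
|Q| = 3037.5 kW = 3.0375 MW

Q = 3.04 MW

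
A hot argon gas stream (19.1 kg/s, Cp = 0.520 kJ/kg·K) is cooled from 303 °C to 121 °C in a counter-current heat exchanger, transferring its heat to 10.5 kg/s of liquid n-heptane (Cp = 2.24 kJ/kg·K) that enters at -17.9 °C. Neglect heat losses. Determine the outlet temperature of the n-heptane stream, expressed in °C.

Heat released by hot stream: Q = 19.1 × 0.520 × (303 − 121) = 1807.6 kJ/s
Energy balance on cold side (adiabatic exchanger): Q = ṁ_c·Cp_c·(T_c,out − T_c,in)
T_c,out = -17.9 + 1807.6/(10.5 × 2.24) = 58.955 °C

T_c,out = 59.0 °C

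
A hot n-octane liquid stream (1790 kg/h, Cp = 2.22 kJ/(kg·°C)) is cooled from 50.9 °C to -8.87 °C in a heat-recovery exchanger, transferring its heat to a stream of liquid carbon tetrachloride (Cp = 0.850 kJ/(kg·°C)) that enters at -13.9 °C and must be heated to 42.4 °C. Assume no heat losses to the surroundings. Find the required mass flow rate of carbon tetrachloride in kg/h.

Heat released by hot stream: Q = 1790 × 2.22 × (50.9 − -8.87) = 237510 kJ/h
Energy balance on cold side (adiabatic exchanger): Q = ṁ_c·Cp_c·(T_c,out − T_c,in)
ṁ_c = 237510 / [0.850 × (42.4 − -13.9)] = 4963.2 kg/h

ṁ_c = 4960 kg/h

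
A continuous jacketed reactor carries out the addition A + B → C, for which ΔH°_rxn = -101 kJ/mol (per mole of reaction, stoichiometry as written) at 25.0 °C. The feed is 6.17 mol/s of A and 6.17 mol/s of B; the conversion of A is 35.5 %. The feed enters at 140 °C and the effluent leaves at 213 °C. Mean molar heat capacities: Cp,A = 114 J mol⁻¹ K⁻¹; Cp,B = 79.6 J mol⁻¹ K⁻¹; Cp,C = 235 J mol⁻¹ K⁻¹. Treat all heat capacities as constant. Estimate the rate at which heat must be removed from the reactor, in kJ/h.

Extent of reaction ξ = 0.355 × 6.17 = 2.1904 mol/s
Reaction term: ξ·ΔH°_rxn = 2.1904 × -101 = -221.23 kJ/s
Sensible, feed 140→25 °C: -137.37 kJ/s
Outlet flows (mol/s): A 3.9796, B 3.9796, C 2.1904
Sensible, products 25→213 °C: 241.62 kJ/s
Q = ΔH = -116.98 kJ/s = -116.98 kW
Heat removed = 421120 kJ/h

Q_out = 421000 kJ/h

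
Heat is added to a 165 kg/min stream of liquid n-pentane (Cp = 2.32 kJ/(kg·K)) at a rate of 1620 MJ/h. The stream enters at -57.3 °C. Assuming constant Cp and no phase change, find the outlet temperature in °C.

T_out = 13.2 °C

Q = 1620 MJ/h = 27000 kJ/min
ΔT = Q/(ṁ·Cp) = 27000/(165×2.32) = 70.533 K
T_out = -57.3 + 70.533 = 13.233 °C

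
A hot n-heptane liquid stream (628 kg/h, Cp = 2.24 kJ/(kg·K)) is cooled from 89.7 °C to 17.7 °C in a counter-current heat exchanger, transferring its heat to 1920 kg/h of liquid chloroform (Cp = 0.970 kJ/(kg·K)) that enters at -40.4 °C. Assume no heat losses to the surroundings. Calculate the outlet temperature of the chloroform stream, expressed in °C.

T_c,out = 14.0 °C

Heat released by hot stream: Q = 628 × 2.24 × (89.7 − 17.7) = 101280 kJ/h
Energy balance on cold side (adiabatic exchanger): Q = ṁ_c·Cp_c·(T_c,out − T_c,in)
T_c,out = -40.4 + 101280/(1920 × 0.970) = 13.984 °C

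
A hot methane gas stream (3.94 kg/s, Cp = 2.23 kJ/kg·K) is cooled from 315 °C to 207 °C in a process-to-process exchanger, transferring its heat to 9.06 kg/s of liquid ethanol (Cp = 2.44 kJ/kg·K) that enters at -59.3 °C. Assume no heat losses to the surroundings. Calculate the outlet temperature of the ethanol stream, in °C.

T_c,out = -16.4 °C

Heat released by hot stream: Q = 3.94 × 2.23 × (315 − 207) = 948.91 kJ/s
Energy balance on cold side (adiabatic exchanger): Q = ṁ_c·Cp_c·(T_c,out − T_c,in)
T_c,out = -59.3 + 948.91/(9.06 × 2.44) = -16.375 °C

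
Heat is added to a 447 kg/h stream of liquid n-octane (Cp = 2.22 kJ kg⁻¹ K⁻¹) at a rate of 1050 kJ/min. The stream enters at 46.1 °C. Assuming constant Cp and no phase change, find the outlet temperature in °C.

T_out = 110 °C

Q = 1050 kJ/min = 63000 kJ/h
ΔT = Q/(ṁ·Cp) = 63000/(447×2.22) = 63.486 K
T_out = 46.1 + 63.486 = 109.59 °C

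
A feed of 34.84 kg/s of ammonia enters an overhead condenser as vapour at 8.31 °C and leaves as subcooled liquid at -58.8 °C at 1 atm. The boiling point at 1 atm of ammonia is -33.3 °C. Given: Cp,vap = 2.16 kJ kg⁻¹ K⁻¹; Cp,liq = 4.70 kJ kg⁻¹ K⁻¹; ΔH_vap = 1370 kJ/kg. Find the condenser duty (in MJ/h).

Q_c = 198000 MJ/h

vapour 8.31→-33.3 °C: -89.878 kJ/kg
condensation at -33.3 °C: -1370 kJ/kg
liquid -33.3→-58.8 °C: -119.85 kJ/kg
Δh = -89.878 + -1370 + -119.85 = -1579.7 kJ/kg
Q = ṁ·Δh = 34.84 kg/s × -1579.7 kJ/kg = -55038 kJ/s
|Q| = 55038 kW = 198140 MJ/h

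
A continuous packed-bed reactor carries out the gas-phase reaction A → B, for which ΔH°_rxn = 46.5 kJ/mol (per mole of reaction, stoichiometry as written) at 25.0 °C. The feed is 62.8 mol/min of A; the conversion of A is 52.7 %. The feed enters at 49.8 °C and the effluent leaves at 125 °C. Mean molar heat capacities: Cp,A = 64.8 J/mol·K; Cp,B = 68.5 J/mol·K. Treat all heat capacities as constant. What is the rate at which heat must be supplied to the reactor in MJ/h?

Extent of reaction ξ = 0.527 × 62.8 = 33.096 mol/min
Reaction term: ξ·ΔH°_rxn = 33.096 × 46.5 = 1538.9 kJ/min
Sensible, feed 49.8→25 °C: -100.92 kJ/min
Outlet flows (mol/min): A 29.704, B 33.096
Sensible, products 25→125 °C: 419.19 kJ/min
Q = ΔH = 1857.2 kJ/min = 30.954 kW
Heat supplied = 111.43 MJ/h

Q_in = 111 MJ/h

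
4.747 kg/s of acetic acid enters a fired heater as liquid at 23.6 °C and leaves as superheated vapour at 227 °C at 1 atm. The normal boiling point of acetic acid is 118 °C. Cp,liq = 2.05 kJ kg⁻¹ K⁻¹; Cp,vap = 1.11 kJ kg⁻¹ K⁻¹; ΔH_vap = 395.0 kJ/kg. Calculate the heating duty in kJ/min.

liquid 23.6→118 °C: 193.52 kJ/kg
vaporisation at 118 °C: 395 kJ/kg
vapour 118→227 °C: 120.99 kJ/kg
Δh = 193.52 + 395 + 120.99 = 709.51 kJ/kg
Q = ṁ·Δh = 4.747 kg/s × 709.51 kJ/kg = 3368 kJ/s
|Q| = 3368 kW = 202080 kJ/min

Q = 202000 kJ/min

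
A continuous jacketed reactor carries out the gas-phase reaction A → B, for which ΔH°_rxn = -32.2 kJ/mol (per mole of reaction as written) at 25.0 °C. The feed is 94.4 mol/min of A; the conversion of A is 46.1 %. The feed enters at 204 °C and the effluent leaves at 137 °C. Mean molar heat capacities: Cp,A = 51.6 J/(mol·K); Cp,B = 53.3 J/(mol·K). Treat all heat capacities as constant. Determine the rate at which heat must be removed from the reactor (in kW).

Extent of reaction ξ = 0.461 × 94.4 = 43.518 mol/min
Reaction term: ξ·ΔH°_rxn = 43.518 × -32.2 = -1401.3 kJ/min
Sensible, feed 204→25 °C: -871.92 kJ/min
Outlet flows (mol/min): A 50.882, B 43.518
Sensible, products 25→137 °C: 553.84 kJ/min
Q = ΔH = -1719.4 kJ/min = -28.656 kW
Heat removed = 28.656 kW

Q_out = 28.7 kW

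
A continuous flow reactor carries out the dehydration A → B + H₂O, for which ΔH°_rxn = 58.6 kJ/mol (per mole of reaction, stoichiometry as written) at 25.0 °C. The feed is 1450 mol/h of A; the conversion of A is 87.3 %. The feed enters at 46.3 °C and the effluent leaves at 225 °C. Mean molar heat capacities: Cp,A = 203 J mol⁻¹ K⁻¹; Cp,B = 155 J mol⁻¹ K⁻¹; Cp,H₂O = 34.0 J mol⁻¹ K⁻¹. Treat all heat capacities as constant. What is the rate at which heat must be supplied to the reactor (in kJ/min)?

Extent of reaction ξ = 0.873 × 1450 = 1265.8 mol/h
Reaction term: ξ·ΔH°_rxn = 1265.8 × 58.6 = 74179 kJ/h
Sensible, feed 46.3→25 °C: -6269.7 kJ/h
Outlet flows (mol/h): A 184.15, B 1265.8, H₂O 1265.8
Sensible, products 25→225 °C: 55326 kJ/h
Q = ΔH = 123230 kJ/h = 34.232 kW
Heat supplied = 2053.9 kJ/min

Q_in = 2050 kJ/min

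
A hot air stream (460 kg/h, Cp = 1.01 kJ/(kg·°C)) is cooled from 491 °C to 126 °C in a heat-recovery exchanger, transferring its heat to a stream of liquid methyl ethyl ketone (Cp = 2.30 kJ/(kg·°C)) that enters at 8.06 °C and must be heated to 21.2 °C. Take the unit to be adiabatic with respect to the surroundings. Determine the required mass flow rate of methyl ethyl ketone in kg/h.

Heat released by hot stream: Q = 460 × 1.01 × (491 − 126) = 169580 kJ/h
Energy balance on cold side (adiabatic exchanger): Q = ṁ_c·Cp_c·(T_c,out − T_c,in)
ṁ_c = 169580 / [2.30 × (21.2 − 8.06)] = 5611.1 kg/h

ṁ_c = 5610 kg/h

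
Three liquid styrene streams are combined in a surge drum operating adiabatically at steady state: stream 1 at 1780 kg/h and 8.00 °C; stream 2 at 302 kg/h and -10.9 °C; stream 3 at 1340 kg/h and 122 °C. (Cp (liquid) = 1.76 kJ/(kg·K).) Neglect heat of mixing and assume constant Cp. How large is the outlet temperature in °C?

Adiabatic, steady state ⇒ Σ ṁᵢCp,ᵢ(T_out − Tᵢ) = 0
T_out = Σ ṁᵢCp,ᵢTᵢ / Σ ṁᵢCp,ᵢ
      = 306990 / 6022.7 = 50.973 °C

T_out = 51.0 °C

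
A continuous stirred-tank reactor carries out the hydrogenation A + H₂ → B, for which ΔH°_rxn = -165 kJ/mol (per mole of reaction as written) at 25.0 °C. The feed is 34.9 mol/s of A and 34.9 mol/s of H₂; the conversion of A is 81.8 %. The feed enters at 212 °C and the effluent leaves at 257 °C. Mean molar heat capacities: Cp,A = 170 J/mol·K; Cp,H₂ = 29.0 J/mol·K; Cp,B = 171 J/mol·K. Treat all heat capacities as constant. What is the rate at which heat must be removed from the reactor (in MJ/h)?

Extent of reaction ξ = 0.818 × 34.9 = 28.548 mol/s
Reaction term: ξ·ΔH°_rxn = 28.548 × -165 = -4710.5 kJ/s
Sensible, feed 212→25 °C: -1298.7 kJ/s
Outlet flows (mol/s): A 6.3518, H₂ 6.3518, B 28.548
Sensible, products 25→257 °C: 1425.8 kJ/s
Q = ΔH = -4583.4 kJ/s = -4583.4 kW
Heat removed = 16500 MJ/h

Q_out = 16500 MJ/h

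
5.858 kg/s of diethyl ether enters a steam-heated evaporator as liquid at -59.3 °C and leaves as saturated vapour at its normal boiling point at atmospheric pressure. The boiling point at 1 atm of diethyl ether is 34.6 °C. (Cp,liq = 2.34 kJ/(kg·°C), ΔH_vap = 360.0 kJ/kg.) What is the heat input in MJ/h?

Q = 12200 MJ/h

liquid -59.3→34.6 °C: 219.73 kJ/kg
vaporisation at 34.6 °C: 360 kJ/kg
Δh = 219.73 + 360 = 579.73 kJ/kg
Q = ṁ·Δh = 5.858 kg/s × 579.73 kJ/kg = 3396 kJ/s
|Q| = 3396 kW = 12226 MJ/h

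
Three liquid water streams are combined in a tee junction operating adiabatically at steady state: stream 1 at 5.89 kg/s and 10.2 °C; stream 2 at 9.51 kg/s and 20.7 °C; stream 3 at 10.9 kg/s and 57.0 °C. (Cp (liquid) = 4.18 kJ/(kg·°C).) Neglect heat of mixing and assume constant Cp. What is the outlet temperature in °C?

T_out = 33.4 °C

Adiabatic, steady state ⇒ Σ ṁᵢCp,ᵢ(T_out − Tᵢ) = 0
T_out = Σ ṁᵢCp,ᵢTᵢ / Σ ṁᵢCp,ᵢ
      = 3671 / 109.93 = 33.393 °C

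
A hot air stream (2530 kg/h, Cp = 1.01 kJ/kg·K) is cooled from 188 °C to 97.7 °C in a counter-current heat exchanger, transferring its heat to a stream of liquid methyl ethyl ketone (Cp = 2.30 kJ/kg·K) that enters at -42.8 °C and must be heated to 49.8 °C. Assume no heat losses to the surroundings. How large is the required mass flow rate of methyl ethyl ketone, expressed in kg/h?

ṁ_c = 1080 kg/h

Heat released by hot stream: Q = 2530 × 1.01 × (188 − 97.7) = 230740 kJ/h
Energy balance on cold side (adiabatic exchanger): Q = ṁ_c·Cp_c·(T_c,out − T_c,in)
ṁ_c = 230740 / [2.30 × (49.8 − -42.8)] = 1083.4 kg/h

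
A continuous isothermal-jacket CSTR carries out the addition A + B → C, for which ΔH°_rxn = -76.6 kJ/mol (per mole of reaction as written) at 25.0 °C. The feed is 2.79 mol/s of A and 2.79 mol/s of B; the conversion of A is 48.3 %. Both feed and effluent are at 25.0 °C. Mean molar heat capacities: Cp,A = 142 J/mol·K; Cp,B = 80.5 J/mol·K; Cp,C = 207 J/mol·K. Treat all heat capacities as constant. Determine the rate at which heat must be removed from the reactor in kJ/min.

Extent of reaction ξ = 0.483 × 2.79 = 1.3476 mol/s
Reaction term: ξ·ΔH°_rxn = 1.3476 × -76.6 = -103.22 kJ/s
Q = ΔH = -103.22 kJ/s = -103.22 kW
Heat removed = 6193.4 kJ/min

Q_out = 6190 kJ/min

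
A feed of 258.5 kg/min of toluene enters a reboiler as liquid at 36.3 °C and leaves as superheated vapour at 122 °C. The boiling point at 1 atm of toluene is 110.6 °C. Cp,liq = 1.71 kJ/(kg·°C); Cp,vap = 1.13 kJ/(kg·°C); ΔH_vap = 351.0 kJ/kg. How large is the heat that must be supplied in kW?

Q = 2120 kW

liquid 36.3→110.6 °C: 127.05 kJ/kg
vaporisation at 110.6 °C: 351 kJ/kg
vapour 110.6→122 °C: 12.882 kJ/kg
Δh = 127.05 + 351 + 12.882 = 490.94 kJ/kg
Q = ṁ·Δh = 258.5 kg/min × 490.94 kJ/kg = 126910 kJ/min
|Q| = 2115.1 kW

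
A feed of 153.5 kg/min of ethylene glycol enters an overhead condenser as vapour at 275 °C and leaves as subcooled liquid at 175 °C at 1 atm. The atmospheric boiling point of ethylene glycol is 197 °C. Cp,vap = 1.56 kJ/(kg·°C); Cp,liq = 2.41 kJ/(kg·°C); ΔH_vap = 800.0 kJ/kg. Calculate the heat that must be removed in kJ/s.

Q_c = 2490 kJ/s

vapour 275→197 °C: -121.68 kJ/kg
condensation at 197 °C: -800 kJ/kg
liquid 197→175 °C: -53.02 kJ/kg
Δh = -121.68 + -800 + -53.02 = -974.7 kJ/kg
Q = ṁ·Δh = 153.5 kg/min × -974.7 kJ/kg = -149620 kJ/min
|Q| = 2493.6 kW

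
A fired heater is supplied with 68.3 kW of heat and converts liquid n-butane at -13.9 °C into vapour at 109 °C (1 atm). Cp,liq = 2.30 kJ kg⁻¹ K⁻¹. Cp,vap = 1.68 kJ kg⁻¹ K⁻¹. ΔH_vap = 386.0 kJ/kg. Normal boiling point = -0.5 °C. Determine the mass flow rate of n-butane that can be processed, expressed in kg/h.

ṁ = 409 kg/h

Δh = 2.30×(-0.5−-13.9) + 386.0 + 1.68×(109−-0.5) = 600.78 kJ/kg
Q = 68.3 kW = 68.3 kJ/s = 245880 kJ/h
ṁ = Q/Δh = 245880 / 600.78 = 409.27 kg/h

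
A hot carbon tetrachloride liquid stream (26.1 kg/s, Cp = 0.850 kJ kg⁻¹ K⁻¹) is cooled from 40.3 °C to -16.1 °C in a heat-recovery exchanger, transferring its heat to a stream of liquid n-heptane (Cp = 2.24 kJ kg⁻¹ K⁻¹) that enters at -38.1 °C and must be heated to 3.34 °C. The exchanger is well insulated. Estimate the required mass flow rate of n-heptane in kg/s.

Heat released by hot stream: Q = 26.1 × 0.850 × (40.3 − -16.1) = 1251.2 kJ/s
Energy balance on cold side (adiabatic exchanger): Q = ṁ_c·Cp_c·(T_c,out − T_c,in)
ṁ_c = 1251.2 / [2.24 × (3.34 − -38.1)] = 13.479 kg/s

ṁ_c = 13.5 kg/s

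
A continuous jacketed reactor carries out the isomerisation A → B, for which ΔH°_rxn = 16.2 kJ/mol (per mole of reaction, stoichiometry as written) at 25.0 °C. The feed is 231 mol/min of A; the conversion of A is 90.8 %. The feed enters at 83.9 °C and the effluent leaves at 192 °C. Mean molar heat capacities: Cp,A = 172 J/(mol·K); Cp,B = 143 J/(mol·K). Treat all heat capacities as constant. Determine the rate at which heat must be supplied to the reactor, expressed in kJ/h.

Extent of reaction ξ = 0.908 × 231 = 209.75 mol/min
Reaction term: ξ·ΔH°_rxn = 209.75 × 16.2 = 3397.9 kJ/min
Sensible, feed 83.9→25 °C: -2340.2 kJ/min
Outlet flows (mol/min): A 21.252, B 209.75
Sensible, products 25→192 °C: 5619.4 kJ/min
Q = ΔH = 6677.1 kJ/min = 111.29 kW
Heat supplied = 400630 kJ/h

Q_in = 401000 kJ/h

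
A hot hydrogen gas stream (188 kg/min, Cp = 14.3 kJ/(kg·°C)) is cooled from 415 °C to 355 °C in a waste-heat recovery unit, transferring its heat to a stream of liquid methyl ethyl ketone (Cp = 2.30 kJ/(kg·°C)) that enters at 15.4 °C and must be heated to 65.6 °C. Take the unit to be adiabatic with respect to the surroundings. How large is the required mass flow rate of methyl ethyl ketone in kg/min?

Heat released by hot stream: Q = 188 × 14.3 × (415 − 355) = 161300 kJ/min
Energy balance on cold side (adiabatic exchanger): Q = ṁ_c·Cp_c·(T_c,out − T_c,in)
ṁ_c = 161300 / [2.30 × (65.6 − 15.4)] = 1397.1 kg/min

ṁ_c = 1400 kg/min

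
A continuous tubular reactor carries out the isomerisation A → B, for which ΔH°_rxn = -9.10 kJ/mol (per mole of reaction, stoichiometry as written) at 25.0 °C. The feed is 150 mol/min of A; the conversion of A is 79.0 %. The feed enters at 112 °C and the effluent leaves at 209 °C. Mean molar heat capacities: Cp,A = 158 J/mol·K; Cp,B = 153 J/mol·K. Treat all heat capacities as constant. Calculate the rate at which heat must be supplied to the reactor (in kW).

Extent of reaction ξ = 0.790 × 150 = 118.5 mol/min
Reaction term: ξ·ΔH°_rxn = 118.5 × -9.10 = -1078.3 kJ/min
Sensible, feed 112→25 °C: -2061.9 kJ/min
Outlet flows (mol/min): A 31.5, B 118.5
Sensible, products 25→209 °C: 4251.8 kJ/min
Q = ΔH = 1111.5 kJ/min = 18.525 kW
Heat supplied = 18.525 kW

Q_in = 18.5 kW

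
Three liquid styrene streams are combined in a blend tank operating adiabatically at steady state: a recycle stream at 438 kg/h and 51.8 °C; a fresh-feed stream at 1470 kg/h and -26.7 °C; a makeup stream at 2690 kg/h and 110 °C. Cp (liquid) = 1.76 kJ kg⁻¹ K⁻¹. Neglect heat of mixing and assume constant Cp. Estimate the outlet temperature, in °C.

No heat crosses the boundary, so H_out = H_in.
T_out = Σ ṁᵢCp,ᵢTᵢ / Σ ṁᵢCp,ᵢ
      = 491640 / 8092.5 = 60.752 °C

T_out = 60.8 °C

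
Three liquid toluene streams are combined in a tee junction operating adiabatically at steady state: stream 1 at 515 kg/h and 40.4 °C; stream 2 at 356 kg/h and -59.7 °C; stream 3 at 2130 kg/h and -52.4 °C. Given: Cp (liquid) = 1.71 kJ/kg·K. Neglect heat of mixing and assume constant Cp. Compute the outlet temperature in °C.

Energy balance with Q = 0: Σ ṁᵢCp,ᵢ(T_out − Tᵢ) = 0
Σ ṁᵢCp,ᵢTᵢ = 515×1.71×40.4 + 356×1.71×-59.7 + 2130×1.71×-52.4 = -191620
Σ ṁᵢCp,ᵢ = 515×1.71 + 356×1.71 + 2130×1.71 = 5131.7
T_out = -191620 / 5131.7 = -37.341 °C

T_out = -37.3 °C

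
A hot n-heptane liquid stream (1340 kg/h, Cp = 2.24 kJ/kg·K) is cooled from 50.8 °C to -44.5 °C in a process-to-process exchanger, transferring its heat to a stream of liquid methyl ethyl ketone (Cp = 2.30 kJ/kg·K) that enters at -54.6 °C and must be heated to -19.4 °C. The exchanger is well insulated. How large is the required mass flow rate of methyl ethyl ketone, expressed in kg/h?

Heat released by hot stream: Q = 1340 × 2.24 × (50.8 − -44.5) = 286050 kJ/h
Energy balance on cold side (adiabatic exchanger): Q = ṁ_c·Cp_c·(T_c,out − T_c,in)
ṁ_c = 286050 / [2.30 × (-19.4 − -54.6)] = 3533.3 kg/h

ṁ_c = 3530 kg/h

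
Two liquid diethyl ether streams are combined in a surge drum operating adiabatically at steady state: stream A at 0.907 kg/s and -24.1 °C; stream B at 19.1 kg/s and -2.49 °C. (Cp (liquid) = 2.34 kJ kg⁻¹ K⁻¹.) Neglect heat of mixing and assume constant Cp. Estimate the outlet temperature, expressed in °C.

Energy balance with Q = 0: Σ ṁᵢCp,ᵢ(T_out − Tᵢ) = 0
Σ ṁᵢCp,ᵢTᵢ = 0.907×2.34×-24.1 + 19.1×2.34×-2.49 = -162.44
Σ ṁᵢCp,ᵢ = 0.907×2.34 + 19.1×2.34 = 46.816
T_out = -162.44 / 46.816 = -3.4697 °C

T_out = -3.47 °C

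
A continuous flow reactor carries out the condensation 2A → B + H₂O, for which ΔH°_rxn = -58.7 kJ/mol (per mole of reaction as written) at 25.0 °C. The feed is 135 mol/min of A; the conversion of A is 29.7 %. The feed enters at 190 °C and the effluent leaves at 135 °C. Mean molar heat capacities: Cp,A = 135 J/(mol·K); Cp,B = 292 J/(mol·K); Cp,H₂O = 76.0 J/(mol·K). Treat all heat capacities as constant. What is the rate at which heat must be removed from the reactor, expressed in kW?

Extent of reaction ξ = 0.297 × 135 / 2 = 20.047 mol/min
Reaction term: ξ·ΔH°_rxn = 20.047 × -58.7 = -1176.8 kJ/min
Sensible, feed 190→25 °C: -3007.1 kJ/min
Outlet flows (mol/min): A 94.905, B 20.047, H₂O 20.047
Sensible, products 25→135 °C: 2220.9 kJ/min
Q = ΔH = -1963.1 kJ/min = -32.718 kW
Heat removed = 32.718 kW

Q_out = 32.7 kW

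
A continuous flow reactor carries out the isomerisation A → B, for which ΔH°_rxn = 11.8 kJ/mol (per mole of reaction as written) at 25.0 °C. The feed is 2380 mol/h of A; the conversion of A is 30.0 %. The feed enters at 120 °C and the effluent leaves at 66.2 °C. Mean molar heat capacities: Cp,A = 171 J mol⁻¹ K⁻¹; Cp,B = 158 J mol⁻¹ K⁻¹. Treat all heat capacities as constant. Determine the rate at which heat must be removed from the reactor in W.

Extent of reaction ξ = 0.300 × 2380 = 714 mol/h
Reaction term: ξ·ΔH°_rxn = 714 × 11.8 = 8425.2 kJ/h
Sensible, feed 120→25 °C: -38663 kJ/h
Outlet flows (mol/h): A 1666, B 714
Sensible, products 25→66.2 °C: 16385 kJ/h
Q = ΔH = -13853 kJ/h = -3.848 kW
Heat removed = 3848 W

Q_out = 3850 W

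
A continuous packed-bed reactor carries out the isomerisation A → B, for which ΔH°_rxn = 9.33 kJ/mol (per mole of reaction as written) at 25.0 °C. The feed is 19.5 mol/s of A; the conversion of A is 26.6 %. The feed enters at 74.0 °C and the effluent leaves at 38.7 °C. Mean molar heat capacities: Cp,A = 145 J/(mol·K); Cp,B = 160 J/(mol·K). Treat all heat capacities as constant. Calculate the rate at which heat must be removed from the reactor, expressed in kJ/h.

Q_out = 181000 kJ/h

Extent of reaction ξ = 0.266 × 19.5 = 5.187 mol/s
Reaction term: ξ·ΔH°_rxn = 5.187 × 9.33 = 48.395 kJ/s
Sensible, feed 74.0→25 °C: -138.55 kJ/s
Outlet flows (mol/s): A 14.313, B 5.187
Sensible, products 25→38.7 °C: 39.803 kJ/s
Q = ΔH = -50.35 kJ/s = -50.35 kW
Heat removed = 181260 kJ/h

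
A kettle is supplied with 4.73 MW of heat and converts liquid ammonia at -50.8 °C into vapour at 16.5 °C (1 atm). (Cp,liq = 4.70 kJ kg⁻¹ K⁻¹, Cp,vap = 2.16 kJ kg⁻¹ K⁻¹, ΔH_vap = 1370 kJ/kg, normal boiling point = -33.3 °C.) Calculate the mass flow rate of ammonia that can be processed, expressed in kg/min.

Δh = 4.70×(-33.3−-50.8) + 1370 + 2.16×(16.5−-33.3) = 1559.8 kJ/kg
Q = 4.73 MW = 4730 kJ/s = 283800 kJ/min
ṁ = Q/Δh = 283800 / 1559.8 = 181.94 kg/min

ṁ = 182 kg/min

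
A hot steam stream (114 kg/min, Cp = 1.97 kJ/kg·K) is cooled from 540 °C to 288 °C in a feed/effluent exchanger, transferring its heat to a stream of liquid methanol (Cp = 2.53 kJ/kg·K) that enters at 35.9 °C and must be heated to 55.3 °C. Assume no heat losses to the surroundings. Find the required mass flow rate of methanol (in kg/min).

ṁ_c = 1150 kg/min

Heat released by hot stream: Q = 114 × 1.97 × (540 − 288) = 56594 kJ/min
Energy balance on cold side (adiabatic exchanger): Q = ṁ_c·Cp_c·(T_c,out − T_c,in)
ṁ_c = 56594 / [2.53 × (55.3 − 35.9)] = 1153.1 kg/min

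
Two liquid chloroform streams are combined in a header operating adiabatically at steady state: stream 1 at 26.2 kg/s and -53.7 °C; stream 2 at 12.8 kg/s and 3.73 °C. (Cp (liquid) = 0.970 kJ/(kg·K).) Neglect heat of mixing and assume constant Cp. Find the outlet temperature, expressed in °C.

T_out = -34.9 °C

Adiabatic, steady state ⇒ Σ ṁᵢCp,ᵢ(T_out − Tᵢ) = 0
Σ ṁᵢCp,ᵢTᵢ = 26.2×0.970×-53.7 + 12.8×0.970×3.73 = -1318.4
Σ ṁᵢCp,ᵢ = 26.2×0.970 + 12.8×0.970 = 37.83
T_out = -1318.4 / 37.83 = -34.851 °C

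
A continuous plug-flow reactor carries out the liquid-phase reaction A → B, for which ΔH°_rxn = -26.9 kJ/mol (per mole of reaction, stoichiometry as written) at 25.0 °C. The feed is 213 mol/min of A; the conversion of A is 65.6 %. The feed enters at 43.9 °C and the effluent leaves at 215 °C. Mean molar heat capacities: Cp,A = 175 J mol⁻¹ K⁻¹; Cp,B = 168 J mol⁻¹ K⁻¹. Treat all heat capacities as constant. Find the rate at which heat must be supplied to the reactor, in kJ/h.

Extent of reaction ξ = 0.656 × 213 = 139.73 mol/min
Reaction term: ξ·ΔH°_rxn = 139.73 × -26.9 = -3758.7 kJ/min
Sensible, feed 43.9→25 °C: -704.5 kJ/min
Outlet flows (mol/min): A 73.272, B 139.73
Sensible, products 25→215 °C: 6896.4 kJ/min
Q = ΔH = 2433.2 kJ/min = 40.554 kW
Heat supplied = 145990 kJ/h

Q_in = 146000 kJ/h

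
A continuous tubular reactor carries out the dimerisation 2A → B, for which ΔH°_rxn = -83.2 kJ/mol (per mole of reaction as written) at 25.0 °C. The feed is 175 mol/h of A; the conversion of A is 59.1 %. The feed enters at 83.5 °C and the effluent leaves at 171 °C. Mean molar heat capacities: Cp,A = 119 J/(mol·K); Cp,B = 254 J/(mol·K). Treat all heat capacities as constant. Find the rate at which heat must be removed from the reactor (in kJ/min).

Q_out = 39.3 kJ/min

Extent of reaction ξ = 0.591 × 175 / 2 = 51.712 mol/h
Reaction term: ξ·ΔH°_rxn = 51.712 × -83.2 = -4302.5 kJ/h
Sensible, feed 83.5→25 °C: -1218.3 kJ/h
Outlet flows (mol/h): A 71.575, B 51.712
Sensible, products 25→171 °C: 3161.3 kJ/h
Q = ΔH = -2359.5 kJ/h = -0.65541 kW
Heat removed = 39.325 kJ/min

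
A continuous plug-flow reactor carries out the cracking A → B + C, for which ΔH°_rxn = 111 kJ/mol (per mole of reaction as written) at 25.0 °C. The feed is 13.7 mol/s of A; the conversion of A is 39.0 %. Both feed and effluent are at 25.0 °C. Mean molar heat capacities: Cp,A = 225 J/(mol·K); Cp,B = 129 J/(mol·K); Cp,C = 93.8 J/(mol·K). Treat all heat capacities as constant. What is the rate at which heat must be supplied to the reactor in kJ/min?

Extent of reaction ξ = 0.390 × 13.7 = 5.343 mol/s
Reaction term: ξ·ΔH°_rxn = 5.343 × 111 = 593.07 kJ/s
Q = ΔH = 593.07 kJ/s = 593.07 kW
Heat supplied = 35584 kJ/min

Q_in = 35600 kJ/min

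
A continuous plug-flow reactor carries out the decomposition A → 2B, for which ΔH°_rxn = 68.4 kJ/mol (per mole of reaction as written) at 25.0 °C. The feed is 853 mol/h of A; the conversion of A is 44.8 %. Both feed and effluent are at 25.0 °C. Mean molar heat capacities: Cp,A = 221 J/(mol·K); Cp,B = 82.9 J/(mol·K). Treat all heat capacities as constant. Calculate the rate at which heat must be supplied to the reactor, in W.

Q_in = 7260 W

Extent of reaction ξ = 0.448 × 853 = 382.14 mol/h
Reaction term: ξ·ΔH°_rxn = 382.14 × 68.4 = 26139 kJ/h
Q = ΔH = 26139 kJ/h = 7.2607 kW
Heat supplied = 7260.7 W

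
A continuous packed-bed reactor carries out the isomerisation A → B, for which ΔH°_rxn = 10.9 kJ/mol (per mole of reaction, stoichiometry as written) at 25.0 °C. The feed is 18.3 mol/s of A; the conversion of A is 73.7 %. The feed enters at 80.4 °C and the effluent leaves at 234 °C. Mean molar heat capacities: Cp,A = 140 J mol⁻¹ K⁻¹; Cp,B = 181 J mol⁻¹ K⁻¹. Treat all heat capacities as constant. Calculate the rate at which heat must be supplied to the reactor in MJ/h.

Extent of reaction ξ = 0.737 × 18.3 = 13.487 mol/s
Reaction term: ξ·ΔH°_rxn = 13.487 × 10.9 = 147.01 kJ/s
Sensible, feed 80.4→25 °C: -141.93 kJ/s
Outlet flows (mol/s): A 4.8129, B 13.487
Sensible, products 25→234 °C: 651.03 kJ/s
Q = ΔH = 656.1 kJ/s = 656.1 kW
Heat supplied = 2362 MJ/h

Q_in = 2360 MJ/h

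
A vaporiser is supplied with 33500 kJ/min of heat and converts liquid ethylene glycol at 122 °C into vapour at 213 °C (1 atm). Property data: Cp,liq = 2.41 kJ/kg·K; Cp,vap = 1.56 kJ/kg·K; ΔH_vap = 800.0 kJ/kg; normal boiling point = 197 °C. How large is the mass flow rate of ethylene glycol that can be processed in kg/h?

ṁ = 2000 kg/h

Δh = 2.41×(197−122) + 800.0 + 1.56×(213−197) = 1005.7 kJ/kg
Q = 33500 kJ/min = 558.33 kJ/s = 2.01e+06 kJ/h
ṁ = Q/Δh = 2.01e+06 / 1005.7 = 1998.6 kg/h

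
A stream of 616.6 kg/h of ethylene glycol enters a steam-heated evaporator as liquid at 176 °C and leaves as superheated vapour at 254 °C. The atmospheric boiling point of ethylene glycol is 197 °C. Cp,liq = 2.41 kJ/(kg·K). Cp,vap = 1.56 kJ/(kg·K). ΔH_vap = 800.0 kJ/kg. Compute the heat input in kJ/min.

Q = 9660 kJ/min

liquid 176→197 °C: 50.61 kJ/kg
vaporisation at 197 °C: 800 kJ/kg
vapour 197→254 °C: 88.92 kJ/kg
Δh = 50.61 + 800 + 88.92 = 939.53 kJ/kg
Q = ṁ·Δh = 616.6 kg/h × 939.53 kJ/kg = 579310 kJ/h
|Q| = 160.92 kW = 9655.2 kJ/min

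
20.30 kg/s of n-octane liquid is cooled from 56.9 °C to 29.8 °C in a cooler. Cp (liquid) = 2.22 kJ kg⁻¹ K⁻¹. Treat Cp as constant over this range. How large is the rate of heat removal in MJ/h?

Q_c = 4400 MJ/h

Q = ṁ·Cp·ΔT = 20.30 × 2.22 × (29.8 − 56.9) = -1221.3 kJ/s
Cooling duty = 4396.6 MJ/h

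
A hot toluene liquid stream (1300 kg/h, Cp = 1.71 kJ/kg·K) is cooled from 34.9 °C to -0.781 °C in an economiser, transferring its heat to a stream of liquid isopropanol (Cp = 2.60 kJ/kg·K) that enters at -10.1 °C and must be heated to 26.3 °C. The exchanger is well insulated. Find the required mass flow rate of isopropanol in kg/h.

ṁ_c = 838 kg/h

Heat released by hot stream: Q = 1300 × 1.71 × (34.9 − -0.781) = 79319 kJ/h
Energy balance on cold side (adiabatic exchanger): Q = ṁ_c·Cp_c·(T_c,out − T_c,in)
ṁ_c = 79319 / [2.60 × (26.3 − -10.1)] = 838.11 kg/h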